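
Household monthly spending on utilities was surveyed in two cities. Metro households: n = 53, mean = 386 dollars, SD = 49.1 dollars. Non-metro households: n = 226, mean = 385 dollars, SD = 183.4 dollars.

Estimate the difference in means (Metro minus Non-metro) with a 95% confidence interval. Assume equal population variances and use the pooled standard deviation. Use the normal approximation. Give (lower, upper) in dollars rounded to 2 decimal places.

s_p = √[((n₁−1)s₁² + (n₂−1)s₂²)/(n₁+n₂−2)] = √[(52·49.1² + 225·183.4²)/277] = 166.6550.
SE = 166.6550·√(1/53 + 1/226) = 25.4348.
With z* = 1.960, margin = 1.960 × 25.4348 = 49.8522.
x̄₁ − x̄₂ = 386 − 385 = 1.0000; interval 1.0000 ± 49.8522 = (-48.85, 50.85).

(-48.85, 50.85)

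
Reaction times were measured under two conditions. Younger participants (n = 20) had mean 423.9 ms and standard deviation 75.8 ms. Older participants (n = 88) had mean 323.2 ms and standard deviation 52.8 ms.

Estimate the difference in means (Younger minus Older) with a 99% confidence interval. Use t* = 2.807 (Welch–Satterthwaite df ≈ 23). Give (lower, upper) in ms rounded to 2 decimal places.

Standard errors of each mean: 75.8/√20 = 16.9494 and 52.8/√88 = 5.6285.
SE(x̄₁ − x̄₂) = √(16.9494² + 5.6285²) = 17.8595 for independent samples with unequal variances.
With t* = 2.807, the margin is 2.807 × 17.8595 = 50.1316.
x̄₁ − x̄₂ = 423.9 − 323.2 = 100.7000; the interval is 100.7000 ± 50.1316 = (50.57, 150.83).

(50.57, 150.83)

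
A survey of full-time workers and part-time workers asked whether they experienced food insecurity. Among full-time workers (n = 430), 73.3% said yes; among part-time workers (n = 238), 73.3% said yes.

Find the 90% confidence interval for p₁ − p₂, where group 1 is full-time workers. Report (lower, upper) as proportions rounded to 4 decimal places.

The two standard errors are √(0.7330×0.2670/430) = 0.02133 and √(0.7330×0.2670/238) = 0.02868.
Because the samples are independent, SE_diff = √(0.02133² + 0.02868²) = 0.03574.
Using z* = 1.645 for 90%, ME = 1.645 × 0.03574 = 0.05879.
p̂₁ − p̂₂ = 0.0000; interval 0.0000 ± 0.05879 gives (-0.0588, 0.0588).

(-0.0588, 0.0588)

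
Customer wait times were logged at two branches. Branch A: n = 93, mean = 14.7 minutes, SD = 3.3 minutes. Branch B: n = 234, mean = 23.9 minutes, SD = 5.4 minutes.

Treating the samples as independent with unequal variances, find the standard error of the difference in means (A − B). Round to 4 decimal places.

0.4916

Standard errors of each mean: 3.3/√93 = 0.3422 and 5.4/√234 = 0.3530.
SE(x̄₁ − x̄₂) = √(0.3422² + 0.3530²) = 0.4916 for independent samples with unequal variances.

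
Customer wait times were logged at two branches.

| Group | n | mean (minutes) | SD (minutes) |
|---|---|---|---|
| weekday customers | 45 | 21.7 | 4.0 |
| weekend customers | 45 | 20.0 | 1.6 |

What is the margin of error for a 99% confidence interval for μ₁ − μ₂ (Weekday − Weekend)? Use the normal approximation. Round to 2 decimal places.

1.65

Per-group SEs: s₁/√n₁ = 4.0/√45 = 0.5963, s₂/√n₂ = 1.6/√45 = 0.2385.
Unpooled SE of the difference: √(0.35557369 + 0.05688225) = 0.6422.
Margin of error = z* · SE = 2.576 × 0.6422 = 1.6543.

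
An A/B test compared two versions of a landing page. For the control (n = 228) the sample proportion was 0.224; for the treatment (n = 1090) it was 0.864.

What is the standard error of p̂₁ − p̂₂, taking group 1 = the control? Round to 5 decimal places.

Each SE is √(p̂(1−p̂)/n): √(0.2240·0.7760/228) = 0.02761 and √(0.8640·0.1360/1090) = 0.01038.
SE(p̂₁ − p̂₂) = √(SE₁² + SE₂²) = √(0.0007623121 + 0.0001077444) = 0.02950, since the two samples are independent.

0.02950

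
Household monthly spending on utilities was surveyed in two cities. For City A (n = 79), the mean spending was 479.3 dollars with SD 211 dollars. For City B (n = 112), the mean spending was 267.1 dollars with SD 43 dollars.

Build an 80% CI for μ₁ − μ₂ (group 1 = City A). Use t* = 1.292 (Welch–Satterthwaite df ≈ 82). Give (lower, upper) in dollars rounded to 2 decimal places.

Standard errors of each mean: 211/√79 = 23.7394 and 43/√112 = 4.0631.
SE(x̄₁ − x̄₂) = √(23.7394² + 4.0631²) = 24.0846 for independent samples with unequal variances.
With t* = 1.292, the margin is 1.292 × 24.0846 = 31.1173.
x̄₁ − x̄₂ = 479.3 − 267.1 = 212.2000; the interval is 212.2000 ± 31.1173 = (181.08, 243.32).

(181.08, 243.32)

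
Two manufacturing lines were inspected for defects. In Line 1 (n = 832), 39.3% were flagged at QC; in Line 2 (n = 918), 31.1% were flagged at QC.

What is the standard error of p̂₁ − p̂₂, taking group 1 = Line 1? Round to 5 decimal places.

0.02281

The two standard errors are √(0.3930×0.6070/832) = 0.01693 and √(0.3110×0.6890/918) = 0.01528.
Because the samples are independent, SE_diff = √(0.01693² + 0.01528²) = 0.02281.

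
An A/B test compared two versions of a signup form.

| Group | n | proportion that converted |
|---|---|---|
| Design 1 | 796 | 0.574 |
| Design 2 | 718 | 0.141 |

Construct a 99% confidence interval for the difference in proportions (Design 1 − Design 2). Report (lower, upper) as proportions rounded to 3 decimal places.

(0.377, 0.489)

The two standard errors are √(0.5740×0.4260/796) = 0.01753 and √(0.1410×0.8590/718) = 0.01299.
Because the samples are independent, SE_diff = √(0.01753² + 0.01299²) = 0.02182.
Using z* = 2.576 for 99%, ME = 2.576 × 0.02182 = 0.05621.
p̂₁ − p̂₂ = 0.4330; interval 0.4330 ± 0.05621 gives (0.377, 0.489).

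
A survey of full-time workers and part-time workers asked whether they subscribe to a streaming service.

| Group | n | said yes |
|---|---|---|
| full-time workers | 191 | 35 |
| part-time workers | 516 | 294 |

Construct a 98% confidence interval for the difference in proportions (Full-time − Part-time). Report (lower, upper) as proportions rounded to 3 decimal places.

(-0.469, -0.304)

p̂₁ = 35/191 = 0.1832 and p̂₂ = 294/516 = 0.5698.
SE₁ = √(p̂₁(1−p̂₁)/n₁) = √(0.1832·0.8168/191) = 0.02799; SE₂ = √(0.5698·0.4302/516) = 0.02180.
Independent samples: SE of the difference = √(SE₁² + SE₂²) = √(0.0007834401 + 0.00047524) = 0.03548.
z* for 98% confidence is 2.326, so the margin of error is 2.326 × 0.03548 = 0.08253.
Point estimate p̂₁ − p̂₂ = 0.1832 − 0.5698 = -0.3866.
-0.3866 ± 0.08253 → (-0.469, -0.304).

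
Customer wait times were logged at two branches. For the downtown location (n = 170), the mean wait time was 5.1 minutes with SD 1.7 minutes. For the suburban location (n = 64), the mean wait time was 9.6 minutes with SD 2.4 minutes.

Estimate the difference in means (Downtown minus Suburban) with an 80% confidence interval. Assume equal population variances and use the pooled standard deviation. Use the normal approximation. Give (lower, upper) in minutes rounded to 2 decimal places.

(-4.86, -4.14)

s_p = √[((n₁−1)s₁² + (n₂−1)s₂²)/(n₁+n₂−2)] = √[(169·1.7² + 63·2.4²)/232] = 1.9156.
SE = 1.9156·√(1/170 + 1/64) = 0.2809.
With z* = 1.282, margin = 1.282 × 0.2809 = 0.3601.
x̄₁ − x̄₂ = 5.1 − 9.6 = -4.5000; interval -4.5000 ± 0.3601 = (-4.86, -4.14).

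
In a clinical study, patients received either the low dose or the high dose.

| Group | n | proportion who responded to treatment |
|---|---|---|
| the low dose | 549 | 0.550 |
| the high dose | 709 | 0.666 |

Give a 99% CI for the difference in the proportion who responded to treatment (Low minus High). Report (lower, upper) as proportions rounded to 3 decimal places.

The two standard errors are √(0.5500×0.4500/549) = 0.02123 and √(0.6660×0.3340/709) = 0.01771.
Because the samples are independent, SE_diff = √(0.02123² + 0.01771²) = 0.02765.
Using z* = 2.576 for 99%, ME = 2.576 × 0.02765 = 0.07123.
p̂₁ − p̂₂ = -0.1160; interval -0.1160 ± 0.07123 gives (-0.187, -0.045).

(-0.187, -0.045)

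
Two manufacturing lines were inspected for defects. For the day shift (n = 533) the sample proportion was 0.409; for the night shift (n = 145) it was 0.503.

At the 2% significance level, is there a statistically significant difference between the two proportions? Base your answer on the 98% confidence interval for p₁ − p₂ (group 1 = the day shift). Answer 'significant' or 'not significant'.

Each SE is √(p̂(1−p̂)/n): √(0.4090·0.5910/533) = 0.02130 and √(0.5030·0.4970/145) = 0.04152.
SE(p̂₁ − p̂₂) = √(SE₁² + SE₂²) = √(0.00045369 + 0.0017239104) = 0.04666, since the two samples are independent.
At 98% confidence z* = 2.326; margin = 2.326 × 0.04666 = 0.10853.
The difference is 0.4090 − 0.5030 = -0.0940, so the interval is -0.0940 ± 0.10853 = (-0.20253, 0.01453).
The interval (-0.20253, 0.01453) contains 0, so the difference is not significant.

not significant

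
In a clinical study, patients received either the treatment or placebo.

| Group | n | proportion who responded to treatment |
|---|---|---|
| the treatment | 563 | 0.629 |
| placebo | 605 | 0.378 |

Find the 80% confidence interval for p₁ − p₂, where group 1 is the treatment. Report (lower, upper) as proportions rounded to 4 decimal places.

(0.2147, 0.2873)

Each SE is √(p̂(1−p̂)/n): √(0.6290·0.3710/563) = 0.02036 and √(0.3780·0.6220/605) = 0.01971.
SE(p̂₁ − p̂₂) = √(SE₁² + SE₂²) = √(0.0004145296 + 0.0003884841) = 0.02834, since the two samples are independent.
At 80% confidence z* = 1.282; margin = 1.282 × 0.02834 = 0.03633.
The difference is 0.6290 − 0.3780 = 0.2510, so the interval is 0.2510 ± 0.03633 = (0.2147, 0.2873).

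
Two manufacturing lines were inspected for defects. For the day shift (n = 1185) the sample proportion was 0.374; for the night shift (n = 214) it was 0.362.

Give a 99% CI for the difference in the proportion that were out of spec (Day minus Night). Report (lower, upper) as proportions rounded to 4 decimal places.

Each SE is √(p̂(1−p̂)/n): √(0.3740·0.6260/1185) = 0.01406 and √(0.3620·0.6380/214) = 0.03285.
SE(p̂₁ − p̂₂) = √(SE₁² + SE₂²) = √(0.0001976836 + 0.0010791225) = 0.03573, since the two samples are independent.
At 99% confidence z* = 2.576; margin = 2.576 × 0.03573 = 0.09204.
The difference is 0.3740 − 0.3620 = 0.0120, so the interval is 0.0120 ± 0.09204 = (-0.0800, 0.1040).

(-0.0800, 0.1040)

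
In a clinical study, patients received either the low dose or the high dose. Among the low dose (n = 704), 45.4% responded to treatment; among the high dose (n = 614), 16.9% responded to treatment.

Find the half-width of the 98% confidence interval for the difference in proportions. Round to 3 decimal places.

0.056

The two standard errors are √(0.4540×0.5460/704) = 0.01876 and √(0.1690×0.8310/614) = 0.01512.
Because the samples are independent, SE_diff = √(0.01876² + 0.01512²) = 0.02409.
Using z* = 2.326 for 98%, ME = 2.326 × 0.02409 = 0.05603.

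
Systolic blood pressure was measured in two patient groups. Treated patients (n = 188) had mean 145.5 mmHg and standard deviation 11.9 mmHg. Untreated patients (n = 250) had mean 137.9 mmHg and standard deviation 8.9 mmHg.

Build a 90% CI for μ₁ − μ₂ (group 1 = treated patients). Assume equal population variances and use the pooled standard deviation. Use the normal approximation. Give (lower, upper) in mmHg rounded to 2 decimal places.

s_p = √[((n₁−1)s₁² + (n₂−1)s₂²)/(n₁+n₂−2)] = √[(187·11.9² + 249·8.9²)/436] = 10.2943.
SE = 10.2943·√(1/188 + 1/250) = 0.9938.
With z* = 1.645, margin = 1.645 × 0.9938 = 1.6348.
x̄₁ − x̄₂ = 145.5 − 137.9 = 7.6000; interval 7.6000 ± 1.6348 = (5.97, 9.23).

(5.97, 9.23)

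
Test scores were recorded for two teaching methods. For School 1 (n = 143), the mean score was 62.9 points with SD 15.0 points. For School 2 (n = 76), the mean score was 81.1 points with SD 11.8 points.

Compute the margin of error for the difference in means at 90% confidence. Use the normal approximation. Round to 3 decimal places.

3.036

Per-group SEs: s₁/√n₁ = 15.0/√143 = 1.2544, s₂/√n₂ = 11.8/√76 = 1.3536.
Unpooled SE of the difference: √(1.57351936 + 1.83223296) = 1.8455.
Margin of error = z* · SE = 1.645 × 1.8455 = 3.0358.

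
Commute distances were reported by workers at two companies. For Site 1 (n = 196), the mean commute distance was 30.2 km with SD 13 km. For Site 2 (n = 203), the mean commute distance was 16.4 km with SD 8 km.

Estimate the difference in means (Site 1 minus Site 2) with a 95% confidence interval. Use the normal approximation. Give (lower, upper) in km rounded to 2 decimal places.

(11.67, 15.93)

SE₁ = s₁/√n₁ = 13/√196 = 0.9286; SE₂ = 8/√203 = 0.5615.
Independent samples, unequal variances: SE_diff = √(SE₁² + SE₂²) = √(0.86229796 + 0.31528225) = 1.0852.
z* = 1.960, so margin of error = 1.960 × 1.0852 = 2.1270.
Difference in means = 30.2 − 16.4 = 13.8000.
13.8000 ± 2.1270 → (11.67, 15.93).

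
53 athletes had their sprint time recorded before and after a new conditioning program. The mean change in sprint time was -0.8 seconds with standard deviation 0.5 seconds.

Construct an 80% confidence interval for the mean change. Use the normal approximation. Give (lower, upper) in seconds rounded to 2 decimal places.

(-0.89, -0.71)

This is a matched-pairs design, so SE = s_d/√n = 0.5/√53 = 0.0687.
Margin = 1.282 × 0.0687 = 0.0881; the interval is -0.8 ± 0.0881 = (-0.89, -0.71).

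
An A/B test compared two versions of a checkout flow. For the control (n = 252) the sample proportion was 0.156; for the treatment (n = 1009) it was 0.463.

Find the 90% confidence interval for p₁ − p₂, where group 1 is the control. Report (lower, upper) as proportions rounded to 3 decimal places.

(-0.353, -0.261)

Each SE is √(p̂(1−p̂)/n): √(0.1560·0.8440/252) = 0.02286 and √(0.4630·0.5370/1009) = 0.01570.
SE(p̂₁ − p̂₂) = √(SE₁² + SE₂²) = √(0.0005225796 + 0.00024649) = 0.02773, since the two samples are independent.
At 90% confidence z* = 1.645; margin = 1.645 × 0.02773 = 0.04562.
The difference is 0.1560 − 0.4630 = -0.3070, so the interval is -0.3070 ± 0.04562 = (-0.353, -0.261).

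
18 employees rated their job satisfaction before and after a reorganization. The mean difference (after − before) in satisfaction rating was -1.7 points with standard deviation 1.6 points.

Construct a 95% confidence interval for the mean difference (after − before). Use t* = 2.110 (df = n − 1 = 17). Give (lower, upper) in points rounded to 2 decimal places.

This is a matched-pairs design, so SE = s_d/√n = 1.6/√18 = 0.3771.
Margin = 2.110 × 0.3771 = 0.7957; the interval is -1.7 ± 0.7957 = (-2.50, -0.90).

(-2.50, -0.90)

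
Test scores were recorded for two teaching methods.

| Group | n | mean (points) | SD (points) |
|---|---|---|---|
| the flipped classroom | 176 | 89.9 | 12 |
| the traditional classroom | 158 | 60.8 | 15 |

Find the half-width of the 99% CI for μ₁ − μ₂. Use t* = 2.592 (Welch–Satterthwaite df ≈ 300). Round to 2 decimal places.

3.88

SE₁ = s₁/√n₁ = 12/√176 = 0.9045; SE₂ = 15/√158 = 1.1933.
Independent samples, unequal variances: SE_diff = √(SE₁² + SE₂²) = √(0.81812025 + 1.42396489) = 1.4974.
t* = 2.592, so margin of error = 2.592 × 1.4974 = 3.8813.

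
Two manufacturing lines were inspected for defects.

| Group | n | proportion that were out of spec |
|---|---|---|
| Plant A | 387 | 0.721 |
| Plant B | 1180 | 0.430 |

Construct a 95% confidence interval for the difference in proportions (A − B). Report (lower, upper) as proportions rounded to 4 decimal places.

Each SE is √(p̂(1−p̂)/n): √(0.7210·0.2790/387) = 0.02280 and √(0.4300·0.5700/1180) = 0.01441.
SE(p̂₁ − p̂₂) = √(SE₁² + SE₂²) = √(0.00051984 + 0.0002076481) = 0.02697, since the two samples are independent.
At 95% confidence z* = 1.960; margin = 1.960 × 0.02697 = 0.05286.
The difference is 0.7210 − 0.4300 = 0.2910, so the interval is 0.2910 ± 0.05286 = (0.2381, 0.3439).

(0.2381, 0.3439)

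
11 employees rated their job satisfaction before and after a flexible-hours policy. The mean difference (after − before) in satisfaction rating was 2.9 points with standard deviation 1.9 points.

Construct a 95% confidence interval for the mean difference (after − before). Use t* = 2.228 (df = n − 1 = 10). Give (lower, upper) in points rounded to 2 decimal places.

(1.62, 4.18)

Paired design: SE = s_d/√n = 1.9/√11 = 0.5729.
t* = 2.228; margin of error = 2.228 × 0.5729 = 1.2764.
2.9 ± 1.2764 → (1.62, 4.18).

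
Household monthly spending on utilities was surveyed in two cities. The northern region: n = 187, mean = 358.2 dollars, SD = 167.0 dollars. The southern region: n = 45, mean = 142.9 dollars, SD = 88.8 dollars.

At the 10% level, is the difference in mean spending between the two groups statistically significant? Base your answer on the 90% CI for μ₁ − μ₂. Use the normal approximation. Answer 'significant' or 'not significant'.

significant

Standard errors of each mean: 167.0/√187 = 12.2122 and 88.8/√45 = 13.2375.
SE(x̄₁ − x̄₂) = √(12.2122² + 13.2375²) = 18.0103 for independent samples with unequal variances.
With z* = 1.645, the margin is 1.645 × 18.0103 = 29.6269.
x̄₁ − x̄₂ = 358.2 − 142.9 = 215.3000; the interval is 215.3000 ± 29.6269 = (185.6731, 244.9269).
The interval (185.6731, 244.9269) does not contain 0, so the difference is significant.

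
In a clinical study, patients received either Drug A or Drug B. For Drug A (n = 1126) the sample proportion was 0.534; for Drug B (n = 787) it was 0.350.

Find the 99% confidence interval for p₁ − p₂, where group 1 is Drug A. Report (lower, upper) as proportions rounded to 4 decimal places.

SE₁ = √(p̂₁(1−p̂₁)/n₁) = √(0.5340·0.4660/1126) = 0.01487; SE₂ = √(0.3500·0.6500/787) = 0.01700.
Independent samples: SE of the difference = √(SE₁² + SE₂²) = √(0.0002211169 + 0.000289) = 0.02259.
z* for 99% confidence is 2.576, so the margin of error is 2.576 × 0.02259 = 0.05819.
Point estimate p̂₁ − p̂₂ = 0.5340 − 0.3500 = 0.1840.
0.1840 ± 0.05819 → (0.1258, 0.2422).

(0.1258, 0.2422)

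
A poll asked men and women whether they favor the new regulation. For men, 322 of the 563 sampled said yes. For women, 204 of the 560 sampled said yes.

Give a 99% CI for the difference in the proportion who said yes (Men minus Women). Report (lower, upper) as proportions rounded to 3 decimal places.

(0.133, 0.283)

p̂₁ = 322/563 = 0.5719 and p̂₂ = 204/560 = 0.3643.
SE₁ = √(p̂₁(1−p̂₁)/n₁) = √(0.5719·0.4281/563) = 0.02085; SE₂ = √(0.3643·0.6357/560) = 0.02034.
Independent samples: SE of the difference = √(SE₁² + SE₂²) = √(0.0004347225 + 0.0004137156) = 0.02913.
z* for 99% confidence is 2.576, so the margin of error is 2.576 × 0.02913 = 0.07504.
Point estimate p̂₁ − p̂₂ = 0.5719 − 0.3643 = 0.2076.
0.2076 ± 0.07504 → (0.133, 0.283).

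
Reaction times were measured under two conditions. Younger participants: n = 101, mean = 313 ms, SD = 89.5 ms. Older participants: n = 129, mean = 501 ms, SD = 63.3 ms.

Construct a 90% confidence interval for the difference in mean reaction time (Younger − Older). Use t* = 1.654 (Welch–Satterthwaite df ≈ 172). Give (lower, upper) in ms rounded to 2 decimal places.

(-205.38, -170.62)

SE₁ = s₁/√n₁ = 89.5/√101 = 8.9056; SE₂ = 63.3/√129 = 5.5733.
Independent samples, unequal variances: SE_diff = √(SE₁² + SE₂²) = √(79.30971136 + 31.06167289) = 10.5058.
t* = 1.654, so margin of error = 1.654 × 10.5058 = 17.3766.
Difference in means = 313 − 501 = -188.0000.
-188.0000 ± 17.3766 → (-205.38, -170.62).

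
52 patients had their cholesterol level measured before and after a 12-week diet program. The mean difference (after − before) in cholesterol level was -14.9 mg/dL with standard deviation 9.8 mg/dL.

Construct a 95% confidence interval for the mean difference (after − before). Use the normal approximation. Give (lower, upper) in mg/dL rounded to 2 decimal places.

Paired design: SE = s_d/√n = 9.8/√52 = 1.3590.
z* = 1.960; margin of error = 1.960 × 1.3590 = 2.6636.
-14.9 ± 2.6636 → (-17.56, -12.24).

(-17.56, -12.24)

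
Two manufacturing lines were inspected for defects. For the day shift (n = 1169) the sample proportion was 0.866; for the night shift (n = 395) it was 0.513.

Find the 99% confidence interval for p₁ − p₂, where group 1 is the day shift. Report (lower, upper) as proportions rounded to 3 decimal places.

(0.283, 0.423)

Each SE is √(p̂(1−p̂)/n): √(0.8660·0.1340/1169) = 0.00996 and √(0.5130·0.4870/395) = 0.02515.
SE(p̂₁ − p̂₂) = √(SE₁² + SE₂²) = √(0.0000992016 + 0.0006325225) = 0.02705, since the two samples are independent.
At 99% confidence z* = 2.576; margin = 2.576 × 0.02705 = 0.06968.
The difference is 0.8660 − 0.5130 = 0.3530, so the interval is 0.3530 ± 0.06968 = (0.283, 0.423).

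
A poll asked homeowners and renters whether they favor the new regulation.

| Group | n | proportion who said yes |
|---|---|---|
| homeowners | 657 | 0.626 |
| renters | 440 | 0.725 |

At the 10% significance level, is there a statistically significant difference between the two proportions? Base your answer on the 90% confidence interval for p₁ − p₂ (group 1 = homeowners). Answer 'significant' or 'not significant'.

significant

The two standard errors are √(0.6260×0.3740/657) = 0.01888 and √(0.7250×0.2750/440) = 0.02129.
Because the samples are independent, SE_diff = √(0.01888² + 0.02129²) = 0.02846.
Using z* = 1.645 for 90%, ME = 1.645 × 0.02846 = 0.04682.
p̂₁ − p̂₂ = -0.0990; interval -0.0990 ± 0.04682 gives (-0.14582, -0.05218).
The interval (-0.14582, -0.05218) does not contain 0, so the difference is significant.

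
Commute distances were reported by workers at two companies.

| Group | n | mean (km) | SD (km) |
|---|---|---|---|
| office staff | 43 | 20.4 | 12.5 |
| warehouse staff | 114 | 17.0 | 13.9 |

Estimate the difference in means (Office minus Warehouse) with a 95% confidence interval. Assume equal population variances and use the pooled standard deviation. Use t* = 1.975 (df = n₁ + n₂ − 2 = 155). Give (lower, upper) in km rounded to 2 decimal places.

Pooled variance s_p² = [42·12.5² + 113·13.9²] / (43+114−2) = 183.1950, so s_p = 13.5350.
SE_diff = s_p·√(1/n₁ + 1/n₂) = 13.5350·√(1/43 + 1/114) = 2.4223.
t* = 1.975; margin = 1.975 × 2.4223 = 4.7840.
Difference = 20.4 − 17.0 = 3.4000.
3.4000 ± 4.7840 → (-1.38, 8.18).

(-1.38, 8.18)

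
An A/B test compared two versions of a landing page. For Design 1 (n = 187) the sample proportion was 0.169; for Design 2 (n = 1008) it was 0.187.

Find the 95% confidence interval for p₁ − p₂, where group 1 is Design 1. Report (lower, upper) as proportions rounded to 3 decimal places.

(-0.077, 0.041)

SE₁ = √(p̂₁(1−p̂₁)/n₁) = √(0.1690·0.8310/187) = 0.02740; SE₂ = √(0.1870·0.8130/1008) = 0.01228.
Independent samples: SE of the difference = √(SE₁² + SE₂²) = √(0.00075076 + 0.0001507984) = 0.03003.
z* for 95% confidence is 1.960, so the margin of error is 1.960 × 0.03003 = 0.05886.
Point estimate p̂₁ − p̂₂ = 0.1690 − 0.1870 = -0.0180.
-0.0180 ± 0.05886 → (-0.077, 0.041).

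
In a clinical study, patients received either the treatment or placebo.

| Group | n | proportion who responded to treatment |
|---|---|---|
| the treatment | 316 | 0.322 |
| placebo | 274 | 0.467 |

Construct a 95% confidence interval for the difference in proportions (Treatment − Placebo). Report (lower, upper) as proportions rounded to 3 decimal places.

(-0.223, -0.067)

SE₁ = √(p̂₁(1−p̂₁)/n₁) = √(0.3220·0.6780/316) = 0.02628; SE₂ = √(0.4670·0.5330/274) = 0.03014.
Independent samples: SE of the difference = √(SE₁² + SE₂²) = √(0.0006906384 + 0.0009084196) = 0.03999.
z* for 95% confidence is 1.960, so the margin of error is 1.960 × 0.03999 = 0.07838.
Point estimate p̂₁ − p̂₂ = 0.3220 − 0.4670 = -0.1450.
-0.1450 ± 0.07838 → (-0.223, -0.067).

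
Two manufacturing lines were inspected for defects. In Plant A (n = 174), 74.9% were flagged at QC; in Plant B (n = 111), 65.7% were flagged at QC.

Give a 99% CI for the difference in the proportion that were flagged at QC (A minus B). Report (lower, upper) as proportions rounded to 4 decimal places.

(-0.0517, 0.2357)

The two standard errors are √(0.7490×0.2510/174) = 0.03287 and √(0.6570×0.3430/111) = 0.04506.
Because the samples are independent, SE_diff = √(0.03287² + 0.04506²) = 0.05577.
Using z* = 2.576 for 99%, ME = 2.576 × 0.05577 = 0.14366.
p̂₁ − p̂₂ = 0.0920; interval 0.0920 ± 0.14366 gives (-0.0517, 0.2357).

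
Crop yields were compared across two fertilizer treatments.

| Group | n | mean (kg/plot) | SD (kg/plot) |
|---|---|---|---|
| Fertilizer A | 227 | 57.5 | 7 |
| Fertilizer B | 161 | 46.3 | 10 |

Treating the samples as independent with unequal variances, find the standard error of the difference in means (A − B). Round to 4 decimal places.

0.9149

SE₁ = s₁/√n₁ = 7/√227 = 0.4646; SE₂ = 10/√161 = 0.7881.
Independent samples, unequal variances: SE_diff = √(SE₁² + SE₂²) = √(0.21585316 + 0.62110161) = 0.9149.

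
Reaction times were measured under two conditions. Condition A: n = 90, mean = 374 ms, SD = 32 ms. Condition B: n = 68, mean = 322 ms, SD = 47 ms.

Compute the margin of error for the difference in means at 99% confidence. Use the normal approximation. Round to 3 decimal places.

17.061

SE₁ = s₁/√n₁ = 32/√90 = 3.3731; SE₂ = 47/√68 = 5.6996.
Independent samples, unequal variances: SE_diff = √(SE₁² + SE₂²) = √(11.37780361 + 32.48544016) = 6.6229.
z* = 2.576, so margin of error = 2.576 × 6.6229 = 17.0606.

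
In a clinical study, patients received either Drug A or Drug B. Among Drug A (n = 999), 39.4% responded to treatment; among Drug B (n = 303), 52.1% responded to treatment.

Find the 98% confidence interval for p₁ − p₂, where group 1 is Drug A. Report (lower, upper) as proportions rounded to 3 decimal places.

SE₁ = √(p̂₁(1−p̂₁)/n₁) = √(0.3940·0.6060/999) = 0.01546; SE₂ = √(0.5210·0.4790/303) = 0.02870.
Independent samples: SE of the difference = √(SE₁² + SE₂²) = √(0.0002390116 + 0.00082369) = 0.03260.
z* for 98% confidence is 2.326, so the margin of error is 2.326 × 0.03260 = 0.07583.
Point estimate p̂₁ − p̂₂ = 0.3940 − 0.5210 = -0.1270.
-0.1270 ± 0.07583 → (-0.203, -0.051).

(-0.203, -0.051)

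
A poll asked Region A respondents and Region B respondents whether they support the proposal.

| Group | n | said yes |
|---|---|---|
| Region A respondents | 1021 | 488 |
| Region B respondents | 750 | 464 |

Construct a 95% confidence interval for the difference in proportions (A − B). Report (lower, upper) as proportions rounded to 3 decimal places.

First, p̂₁ = 488/1021 = 0.4780; p̂₂ = 464/750 = 0.6187.
The two standard errors are √(0.4780×0.5220/1021) = 0.01563 and √(0.6187×0.3813/750) = 0.01774.
Because the samples are independent, SE_diff = √(0.01563² + 0.01774²) = 0.02364.
Using z* = 1.960 for 95%, ME = 1.960 × 0.02364 = 0.04633.
p̂₁ − p̂₂ = -0.1407; interval -0.1407 ± 0.04633 gives (-0.187, -0.094).

(-0.187, -0.094)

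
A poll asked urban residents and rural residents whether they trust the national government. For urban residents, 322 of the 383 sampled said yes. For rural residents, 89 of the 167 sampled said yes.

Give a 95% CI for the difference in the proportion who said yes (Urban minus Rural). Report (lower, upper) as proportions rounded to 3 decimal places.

(0.224, 0.392)

Sample proportions: 322/383 = 0.8407, 89/167 = 0.5329.
Each SE is √(p̂(1−p̂)/n): √(0.8407·0.1593/383) = 0.01870 and √(0.5329·0.4671/167) = 0.03861.
SE(p̂₁ − p̂₂) = √(SE₁² + SE₂²) = √(0.00034969 + 0.0014907321) = 0.04290, since the two samples are independent.
At 95% confidence z* = 1.960; margin = 1.960 × 0.04290 = 0.08408.
The difference is 0.8407 − 0.5329 = 0.3078, so the interval is 0.3078 ± 0.08408 = (0.224, 0.392).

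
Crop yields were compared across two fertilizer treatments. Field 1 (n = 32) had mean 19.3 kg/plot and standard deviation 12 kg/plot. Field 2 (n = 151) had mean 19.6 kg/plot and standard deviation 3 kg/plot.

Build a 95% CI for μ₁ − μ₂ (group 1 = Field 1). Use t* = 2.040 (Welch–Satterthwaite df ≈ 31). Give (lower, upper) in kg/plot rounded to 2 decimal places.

(-4.66, 4.06)

SE₁ = s₁/√n₁ = 12/√32 = 2.1213; SE₂ = 3/√151 = 0.2441.
Independent samples, unequal variances: SE_diff = √(SE₁² + SE₂²) = √(4.49991369 + 0.05958481) = 2.1353.
t* = 2.040, so margin of error = 2.040 × 2.1353 = 4.3560.
Difference in means = 19.3 − 19.6 = -0.3000.
-0.3000 ± 4.3560 → (-4.66, 4.06).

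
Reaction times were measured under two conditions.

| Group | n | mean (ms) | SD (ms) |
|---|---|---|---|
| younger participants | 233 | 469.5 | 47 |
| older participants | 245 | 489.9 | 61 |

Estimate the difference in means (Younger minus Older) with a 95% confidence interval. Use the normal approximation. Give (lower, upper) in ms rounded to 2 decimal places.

(-30.13, -10.67)

Per-group SEs: s₁/√n₁ = 47/√233 = 3.0791, s₂/√n₂ = 61/√245 = 3.8971.
Unpooled SE of the difference: √(9.48085681 + 15.18738841) = 4.9667.
Margin of error = z* · SE = 1.960 × 4.9667 = 9.7347.
x̄₁ − x̄₂ = 469.5 − 489.9 = -20.4000.
CI: -20.4000 ± 9.7347 = (-30.13, -10.67).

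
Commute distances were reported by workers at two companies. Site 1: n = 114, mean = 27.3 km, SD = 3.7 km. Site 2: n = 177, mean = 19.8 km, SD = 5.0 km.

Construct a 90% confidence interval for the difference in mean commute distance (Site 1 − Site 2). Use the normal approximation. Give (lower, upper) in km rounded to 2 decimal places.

(6.66, 8.34)

Standard errors of each mean: 3.7/√114 = 0.3465 and 5.0/√177 = 0.3758.
SE(x̄₁ − x̄₂) = √(0.3465² + 0.3758²) = 0.5112 for independent samples with unequal variances.
With z* = 1.645, the margin is 1.645 × 0.5112 = 0.8409.
x̄₁ − x̄₂ = 27.3 − 19.8 = 7.5000; the interval is 7.5000 ± 0.8409 = (6.66, 8.34).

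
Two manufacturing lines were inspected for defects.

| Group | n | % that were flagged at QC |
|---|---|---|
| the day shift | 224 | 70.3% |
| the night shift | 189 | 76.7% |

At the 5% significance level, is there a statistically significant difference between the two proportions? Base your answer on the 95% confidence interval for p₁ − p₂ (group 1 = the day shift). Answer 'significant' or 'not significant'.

Each SE is √(p̂(1−p̂)/n): √(0.7030·0.2970/224) = 0.03053 and √(0.7670·0.2330/189) = 0.03075.
SE(p̂₁ − p̂₂) = √(SE₁² + SE₂²) = √(0.0009320809 + 0.0009455625) = 0.04333, since the two samples are independent.
At 95% confidence z* = 1.960; margin = 1.960 × 0.04333 = 0.08493.
The difference is 0.7030 − 0.7670 = -0.0640, so the interval is -0.0640 ± 0.08493 = (-0.14893, 0.02093).
The interval (-0.14893, 0.02093) contains 0, so the difference is not significant.

not significant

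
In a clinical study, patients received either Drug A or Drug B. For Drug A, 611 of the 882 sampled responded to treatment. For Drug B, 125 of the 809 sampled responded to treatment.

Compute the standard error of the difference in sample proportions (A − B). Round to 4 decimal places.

0.0201

Sample proportions: 611/882 = 0.6927, 125/809 = 0.1545.
Each SE is √(p̂(1−p̂)/n): √(0.6927·0.3073/882) = 0.01554 and √(0.1545·0.8455/809) = 0.01271.
SE(p̂₁ − p̂₂) = √(SE₁² + SE₂²) = √(0.0002414916 + 0.0001615441) = 0.02008, since the two samples are independent.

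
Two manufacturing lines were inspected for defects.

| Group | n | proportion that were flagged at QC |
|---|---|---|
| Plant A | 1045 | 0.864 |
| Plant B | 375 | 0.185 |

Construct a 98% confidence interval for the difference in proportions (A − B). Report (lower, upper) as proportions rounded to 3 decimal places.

(0.626, 0.732)

SE₁ = √(p̂₁(1−p̂₁)/n₁) = √(0.8640·0.1360/1045) = 0.01060; SE₂ = √(0.1850·0.8150/375) = 0.02005.
Independent samples: SE of the difference = √(SE₁² + SE₂²) = √(0.00011236 + 0.0004020025) = 0.02268.
z* for 98% confidence is 2.326, so the margin of error is 2.326 × 0.02268 = 0.05275.
Point estimate p̂₁ − p̂₂ = 0.8640 − 0.1850 = 0.6790.
0.6790 ± 0.05275 → (0.626, 0.732).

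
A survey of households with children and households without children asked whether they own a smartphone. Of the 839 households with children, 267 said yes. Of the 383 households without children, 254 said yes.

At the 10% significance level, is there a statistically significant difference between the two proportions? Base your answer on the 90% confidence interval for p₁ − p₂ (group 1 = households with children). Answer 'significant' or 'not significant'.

First, p̂₁ = 267/839 = 0.3182; p̂₂ = 254/383 = 0.6632.
The two standard errors are √(0.3182×0.6818/839) = 0.01608 and √(0.6632×0.3368/383) = 0.02415.
Because the samples are independent, SE_diff = √(0.01608² + 0.02415²) = 0.02901.
Using z* = 1.645 for 90%, ME = 1.645 × 0.02901 = 0.04772.
p̂₁ − p̂₂ = -0.3450; interval -0.3450 ± 0.04772 gives (-0.39272, -0.29728).
The interval (-0.39272, -0.29728) does not contain 0, so the difference is significant.

significant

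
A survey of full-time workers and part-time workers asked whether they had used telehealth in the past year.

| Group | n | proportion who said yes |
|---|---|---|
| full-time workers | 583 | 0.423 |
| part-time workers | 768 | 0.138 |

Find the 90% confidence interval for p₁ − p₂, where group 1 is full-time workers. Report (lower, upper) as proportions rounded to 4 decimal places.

(0.2456, 0.3244)

The two standard errors are √(0.4230×0.5770/583) = 0.02046 and √(0.1380×0.8620/768) = 0.01245.
Because the samples are independent, SE_diff = √(0.02046² + 0.01245²) = 0.02395.
Using z* = 1.645 for 90%, ME = 1.645 × 0.02395 = 0.03940.
p̂₁ − p̂₂ = 0.2850; interval 0.2850 ± 0.03940 gives (0.2456, 0.3244).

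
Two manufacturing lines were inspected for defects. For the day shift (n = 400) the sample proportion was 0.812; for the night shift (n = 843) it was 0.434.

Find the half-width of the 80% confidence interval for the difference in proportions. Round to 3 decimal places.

0.033

Each SE is √(p̂(1−p̂)/n): √(0.8120·0.1880/400) = 0.01954 and √(0.4340·0.5660/843) = 0.01707.
SE(p̂₁ − p̂₂) = √(SE₁² + SE₂²) = √(0.0003818116 + 0.0002913849) = 0.02595, since the two samples are independent.
At 80% confidence z* = 1.282; margin = 1.282 × 0.02595 = 0.03327.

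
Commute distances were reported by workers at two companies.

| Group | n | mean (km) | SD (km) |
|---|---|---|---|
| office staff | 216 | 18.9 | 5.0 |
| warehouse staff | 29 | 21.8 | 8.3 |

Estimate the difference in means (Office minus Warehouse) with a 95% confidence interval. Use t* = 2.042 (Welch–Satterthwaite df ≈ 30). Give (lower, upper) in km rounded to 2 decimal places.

SE₁ = s₁/√n₁ = 5.0/√216 = 0.3402; SE₂ = 8.3/√29 = 1.5413.
Independent samples, unequal variances: SE_diff = √(SE₁² + SE₂²) = √(0.11573604 + 2.37560569) = 1.5784.
t* = 2.042, so margin of error = 2.042 × 1.5784 = 3.2231.
Difference in means = 18.9 − 21.8 = -2.9000.
-2.9000 ± 3.2231 → (-6.12, 0.32).

(-6.12, 0.32)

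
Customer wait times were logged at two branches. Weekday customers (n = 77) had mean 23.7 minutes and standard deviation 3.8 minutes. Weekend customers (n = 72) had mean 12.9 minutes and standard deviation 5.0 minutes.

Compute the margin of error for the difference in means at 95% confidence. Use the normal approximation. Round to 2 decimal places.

1.43

Standard errors of each mean: 3.8/√77 = 0.4331 and 5.0/√72 = 0.5893.
SE(x̄₁ − x̄₂) = √(0.4331² + 0.5893²) = 0.7313 for independent samples with unequal variances.
With z* = 1.960, the margin is 1.960 × 0.7313 = 1.4333.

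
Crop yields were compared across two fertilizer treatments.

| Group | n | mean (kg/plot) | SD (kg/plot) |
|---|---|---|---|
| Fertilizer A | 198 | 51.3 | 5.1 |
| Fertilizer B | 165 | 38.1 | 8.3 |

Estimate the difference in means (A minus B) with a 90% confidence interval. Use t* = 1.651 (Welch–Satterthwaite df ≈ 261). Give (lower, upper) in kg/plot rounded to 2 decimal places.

Standard errors of each mean: 5.1/√198 = 0.3624 and 8.3/√165 = 0.6462.
SE(x̄₁ − x̄₂) = √(0.3624² + 0.6462²) = 0.7409 for independent samples with unequal variances.
With t* = 1.651, the margin is 1.651 × 0.7409 = 1.2232.
x̄₁ − x̄₂ = 51.3 − 38.1 = 13.2000; the interval is 13.2000 ± 1.2232 = (11.98, 14.42).

(11.98, 14.42)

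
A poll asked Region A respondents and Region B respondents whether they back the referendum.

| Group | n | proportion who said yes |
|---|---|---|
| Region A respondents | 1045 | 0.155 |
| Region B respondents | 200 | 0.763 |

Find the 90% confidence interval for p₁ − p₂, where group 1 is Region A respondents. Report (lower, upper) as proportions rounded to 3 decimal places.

(-0.661, -0.555)

The two standard errors are √(0.1550×0.8450/1045) = 0.01120 and √(0.7630×0.2370/200) = 0.03007.
Because the samples are independent, SE_diff = √(0.01120² + 0.03007²) = 0.03209.
Using z* = 1.645 for 90%, ME = 1.645 × 0.03209 = 0.05279.
p̂₁ − p̂₂ = -0.6080; interval -0.6080 ± 0.05279 gives (-0.661, -0.555).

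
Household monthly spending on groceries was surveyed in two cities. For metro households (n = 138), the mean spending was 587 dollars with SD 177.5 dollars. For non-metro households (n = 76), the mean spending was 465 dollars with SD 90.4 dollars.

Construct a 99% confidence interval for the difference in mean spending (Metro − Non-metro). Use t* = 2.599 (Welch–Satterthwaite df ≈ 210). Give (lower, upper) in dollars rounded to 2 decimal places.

(74.37, 169.63)

Per-group SEs: s₁/√n₁ = 177.5/√138 = 15.1098, s₂/√n₂ = 90.4/√76 = 10.3696.
Unpooled SE of the difference: √(228.30605604 + 107.52860416) = 18.3258.
Margin of error = t* · SE = 2.599 × 18.3258 = 47.6288.
x̄₁ − x̄₂ = 587 − 465 = 122.0000.
CI: 122.0000 ± 47.6288 = (74.37, 169.63).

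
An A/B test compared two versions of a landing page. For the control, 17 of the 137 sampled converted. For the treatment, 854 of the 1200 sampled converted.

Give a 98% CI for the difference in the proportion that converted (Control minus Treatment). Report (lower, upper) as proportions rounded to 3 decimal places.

(-0.660, -0.515)

First, p̂₁ = 17/137 = 0.1241; p̂₂ = 854/1200 = 0.7117.
The two standard errors are √(0.1241×0.8759/137) = 0.02817 and √(0.7117×0.2883/1200) = 0.01308.
Because the samples are independent, SE_diff = √(0.02817² + 0.01308²) = 0.03106.
Using z* = 2.326 for 98%, ME = 2.326 × 0.03106 = 0.07225.
p̂₁ − p̂₂ = -0.5876; interval -0.5876 ± 0.07225 gives (-0.660, -0.515).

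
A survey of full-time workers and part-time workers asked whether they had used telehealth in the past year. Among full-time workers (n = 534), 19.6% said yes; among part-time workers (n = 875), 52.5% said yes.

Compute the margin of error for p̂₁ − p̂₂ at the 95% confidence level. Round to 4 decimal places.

Each SE is √(p̂(1−p̂)/n): √(0.1960·0.8040/534) = 0.01718 and √(0.5250·0.4750/875) = 0.01688.
SE(p̂₁ − p̂₂) = √(SE₁² + SE₂²) = √(0.0002951524 + 0.0002849344) = 0.02408, since the two samples are independent.
At 95% confidence z* = 1.960; margin = 1.960 × 0.02408 = 0.04720.

0.0472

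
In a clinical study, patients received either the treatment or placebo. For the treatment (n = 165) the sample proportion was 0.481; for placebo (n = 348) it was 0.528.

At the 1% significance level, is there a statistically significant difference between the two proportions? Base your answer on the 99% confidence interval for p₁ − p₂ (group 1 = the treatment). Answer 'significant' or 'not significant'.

not significant

The two standard errors are √(0.4810×0.5190/165) = 0.03890 and √(0.5280×0.4720/348) = 0.02676.
Because the samples are independent, SE_diff = √(0.03890² + 0.02676²) = 0.04722.
Using z* = 2.576 for 99%, ME = 2.576 × 0.04722 = 0.12164.
p̂₁ − p̂₂ = -0.0470; interval -0.0470 ± 0.12164 gives (-0.16864, 0.07464).
The interval (-0.16864, 0.07464) contains 0, so the difference is not significant.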